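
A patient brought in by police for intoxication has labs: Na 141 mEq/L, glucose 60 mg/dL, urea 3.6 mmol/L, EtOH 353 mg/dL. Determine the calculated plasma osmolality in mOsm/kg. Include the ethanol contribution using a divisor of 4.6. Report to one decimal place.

365.7 mOsm/kg

Calculated osmolality = 2·Na + glucose/18 + urea + ethanol/4.6
= 2·141 + 60/18 + 3.6 + 353/4.6
= 282 + 3.33 + 3.60 + 76.74
= 365.67 mOsm/kg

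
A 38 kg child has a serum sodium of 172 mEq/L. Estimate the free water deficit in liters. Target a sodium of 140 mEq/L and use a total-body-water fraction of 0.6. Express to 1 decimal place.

5.2 L

TBW = 0.6 · 38 = 22.8 L
Free water deficit = TBW · (Na/140 − 1)
= 22.8 · (172/140 − 1)
= 22.8 · 0.2286
= 5.21 L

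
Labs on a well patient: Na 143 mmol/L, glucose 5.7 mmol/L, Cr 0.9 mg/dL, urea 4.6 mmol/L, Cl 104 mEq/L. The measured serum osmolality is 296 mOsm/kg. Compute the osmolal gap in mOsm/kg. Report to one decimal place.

-0.3 mOsm/kg

Calculated osmolality = 2·Na + glucose + urea
= 2·143 + 5.7 + 4.6
= 286 + 5.70 + 4.60
= 296.3 mOsm/kg ≈ 296.3 mOsm/kg
Osmolar gap = measured − calculated = 296 − 296.3 = -0.3 mOsm/kg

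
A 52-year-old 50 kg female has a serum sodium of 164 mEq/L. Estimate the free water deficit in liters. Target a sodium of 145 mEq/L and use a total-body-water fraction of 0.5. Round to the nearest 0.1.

TBW = 0.5 · 50 = 25 L
Free water deficit = TBW · (Na/145 − 1)
= 25 · (164/145 − 1)
= 25 · 0.131
= 3.28 L

3.3 L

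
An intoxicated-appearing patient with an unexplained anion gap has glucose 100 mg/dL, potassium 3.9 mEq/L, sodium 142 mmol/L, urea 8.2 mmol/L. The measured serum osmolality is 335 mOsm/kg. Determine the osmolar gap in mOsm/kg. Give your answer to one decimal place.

Calculated osmolality = 2·Na + glucose/18 + urea
= 2·142 + 100/18 + 8.2
= 284 + 5.56 + 8.20
= 297.76 mOsm/kg ≈ 297.8 mOsm/kg
Osmolar gap = measured − calculated = 335 − 297.8 = 37.2 mOsm/kg

37.2 mOsm/kg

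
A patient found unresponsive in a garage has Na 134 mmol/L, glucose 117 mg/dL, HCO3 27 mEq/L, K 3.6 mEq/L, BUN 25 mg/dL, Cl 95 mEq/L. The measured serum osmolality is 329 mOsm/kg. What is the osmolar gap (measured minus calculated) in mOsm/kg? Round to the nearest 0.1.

Calculated osmolality = 2·Na + glucose/18 + BUN/2.8
= 2·134 + 117/18 + 25/2.8
= 268 + 6.50 + 8.93
= 283.43 mOsm/kg ≈ 283.4 mOsm/kg
Osmolar gap = measured − calculated = 329 − 283.4 = 45.6 mOsm/kg

45.6 mOsm/kg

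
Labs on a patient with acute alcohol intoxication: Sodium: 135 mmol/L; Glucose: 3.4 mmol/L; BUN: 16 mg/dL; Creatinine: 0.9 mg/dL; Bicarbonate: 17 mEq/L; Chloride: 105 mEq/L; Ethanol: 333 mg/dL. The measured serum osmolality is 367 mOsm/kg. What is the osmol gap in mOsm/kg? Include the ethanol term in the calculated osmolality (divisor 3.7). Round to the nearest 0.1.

Calculated osmolality = 2·Na + glucose + BUN/2.8 + ethanol/3.7
= 2·135 + 3.4 + 16/2.8 + 333/3.7
= 270 + 3.40 + 5.71 + 90
= 369.11 mOsm/kg ≈ 369.1 mOsm/kg
Osmolar gap = measured − calculated = 367 − 369.1 = -2.1 mOsm/kg

-2.1 mOsm/kg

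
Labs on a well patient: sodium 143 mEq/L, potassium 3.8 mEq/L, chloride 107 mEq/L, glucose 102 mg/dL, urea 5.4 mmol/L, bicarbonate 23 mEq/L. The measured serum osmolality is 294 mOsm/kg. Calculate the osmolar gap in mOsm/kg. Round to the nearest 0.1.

-3.1 mOsm/kg

Calculated osmolality = 2·Na + glucose/18 + urea
= 2·143 + 102/18 + 5.4
= 286 + 5.67 + 5.40
= 297.07 mOsm/kg ≈ 297.1 mOsm/kg
Osmolar gap = measured − calculated = 294 − 297.1 = -3.1 mOsm/kg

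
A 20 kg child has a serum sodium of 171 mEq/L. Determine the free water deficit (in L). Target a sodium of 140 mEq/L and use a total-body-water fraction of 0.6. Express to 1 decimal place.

2.7 L

TBW = 0.6 · 20 = 12 L
Free water deficit = TBW · (Na/140 − 1)
= 12 · (171/140 − 1)
= 12 · 0.2214
= 2.66 L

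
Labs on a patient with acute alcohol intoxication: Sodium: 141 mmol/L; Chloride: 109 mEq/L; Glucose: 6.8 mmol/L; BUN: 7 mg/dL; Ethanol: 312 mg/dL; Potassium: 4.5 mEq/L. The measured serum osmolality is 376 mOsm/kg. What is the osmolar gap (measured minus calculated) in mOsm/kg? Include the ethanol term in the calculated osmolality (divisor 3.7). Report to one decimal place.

Calculated osmolality = 2·Na + glucose + BUN/2.8 + ethanol/3.7
= 2·141 + 6.8 + 7/2.8 + 312/3.7
= 282 + 6.80 + 2.50 + 84.32
= 375.62 mOsm/kg ≈ 375.6 mOsm/kg
Osmolar gap = measured − calculated = 376 − 375.6 = 0.4 mOsm/kg

0.4 mOsm/kg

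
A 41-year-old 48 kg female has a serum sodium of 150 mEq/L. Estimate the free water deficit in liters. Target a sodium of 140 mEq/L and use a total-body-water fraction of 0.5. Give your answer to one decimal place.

TBW = 0.5 · 48 = 24 L
Free water deficit = TBW · (Na/140 − 1)
= 24 · (150/140 − 1)
= 24 · 0.0714
= 1.71 L

1.7 L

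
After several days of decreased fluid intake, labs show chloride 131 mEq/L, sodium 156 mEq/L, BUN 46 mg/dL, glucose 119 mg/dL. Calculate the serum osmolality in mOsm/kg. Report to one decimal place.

Calculated osmolality = 2·Na + glucose/18 + BUN/2.8
= 2·156 + 119/18 + 46/2.8
= 312 + 6.61 + 16.43
= 335.04 mOsm/kg

335.0 mOsm/kg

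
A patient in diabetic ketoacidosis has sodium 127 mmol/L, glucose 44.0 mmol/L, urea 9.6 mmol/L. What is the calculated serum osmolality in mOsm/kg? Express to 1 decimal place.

307.6 mOsm/kg

Calculated osmolality = 2·Na + glucose + urea
= 2·127 + 44 + 9.6
= 254 + 44 + 9.60
= 307.6 mOsm/kg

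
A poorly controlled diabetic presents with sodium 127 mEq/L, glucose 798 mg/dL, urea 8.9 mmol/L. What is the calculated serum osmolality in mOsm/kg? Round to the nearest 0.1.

307.2 mOsm/kg

Calculated osmolality = 2·Na + glucose/18 + urea
= 2·127 + 798/18 + 8.9
= 254 + 44.33 + 8.90
= 307.23 mOsm/kg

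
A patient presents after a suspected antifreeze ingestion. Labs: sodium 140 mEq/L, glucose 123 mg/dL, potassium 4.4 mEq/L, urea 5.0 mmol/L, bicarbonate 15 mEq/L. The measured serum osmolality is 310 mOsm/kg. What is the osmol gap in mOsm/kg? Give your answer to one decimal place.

18.2 mOsm/kg

Calculated osmolality = 2·Na + glucose/18 + urea
= 2·140 + 123/18 + 5
= 280 + 6.83 + 5
= 291.83 mOsm/kg ≈ 291.8 mOsm/kg
Osmolar gap = measured − calculated = 310 − 291.8 = 18.2 mOsm/kg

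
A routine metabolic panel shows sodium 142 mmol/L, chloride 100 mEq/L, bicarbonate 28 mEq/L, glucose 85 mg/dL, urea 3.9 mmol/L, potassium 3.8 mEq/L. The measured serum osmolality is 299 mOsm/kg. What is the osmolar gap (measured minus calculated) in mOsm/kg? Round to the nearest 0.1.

6.4 mOsm/kg

Calculated osmolality = 2·Na + glucose/18 + urea
= 2·142 + 85/18 + 3.9
= 284 + 4.72 + 3.90
= 292.62 mOsm/kg ≈ 292.6 mOsm/kg
Osmolar gap = measured − calculated = 299 − 292.6 = 6.4 mOsm/kg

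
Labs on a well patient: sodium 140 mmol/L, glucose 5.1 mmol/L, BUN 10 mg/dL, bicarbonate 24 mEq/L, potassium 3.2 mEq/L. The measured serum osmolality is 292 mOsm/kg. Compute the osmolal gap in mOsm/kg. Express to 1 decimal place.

3.3 mOsm/kg

Calculated osmolality = 2·Na + glucose + BUN/2.8
= 2·140 + 5.1 + 10/2.8
= 280 + 5.10 + 3.57
= 288.67 mOsm/kg ≈ 288.7 mOsm/kg
Osmolar gap = measured − calculated = 292 − 288.7 = 3.3 mOsm/kg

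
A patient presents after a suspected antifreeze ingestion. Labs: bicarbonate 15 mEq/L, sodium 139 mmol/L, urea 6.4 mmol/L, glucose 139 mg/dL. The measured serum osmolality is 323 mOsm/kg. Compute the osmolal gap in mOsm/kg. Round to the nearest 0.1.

30.9 mOsm/kg

Calculated osmolality = 2·Na + glucose/18 + urea
= 2·139 + 139/18 + 6.4
= 278 + 7.72 + 6.40
= 292.12 mOsm/kg ≈ 292.1 mOsm/kg
Osmolar gap = measured − calculated = 323 − 292.1 = 30.9 mOsm/kg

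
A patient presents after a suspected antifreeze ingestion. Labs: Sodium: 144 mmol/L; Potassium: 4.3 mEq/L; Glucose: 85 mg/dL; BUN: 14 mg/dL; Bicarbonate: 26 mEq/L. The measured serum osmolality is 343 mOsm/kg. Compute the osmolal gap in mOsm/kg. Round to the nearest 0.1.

Calculated osmolality = 2·Na + glucose/18 + BUN/2.8
= 2·144 + 85/18 + 14/2.8
= 288 + 4.72 + 5
= 297.72 mOsm/kg ≈ 297.7 mOsm/kg
Osmolar gap = measured − calculated = 343 − 297.7 = 45.3 mOsm/kg

45.3 mOsm/kg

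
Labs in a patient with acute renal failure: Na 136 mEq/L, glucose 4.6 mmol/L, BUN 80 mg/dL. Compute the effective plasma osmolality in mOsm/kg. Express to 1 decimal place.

276.6 mOsm/kg

Effective osmolality excludes urea (freely permeant across cell membranes):
2·Na + glucose
= 2·136 + 4.6
= 272 + 4.6
= 276.6 mOsm/kg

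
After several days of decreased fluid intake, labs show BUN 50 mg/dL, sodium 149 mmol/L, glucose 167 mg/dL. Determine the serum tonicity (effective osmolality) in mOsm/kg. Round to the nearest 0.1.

Effective osmolality excludes urea (freely permeant across cell membranes):
2·Na + glucose/18
= 2·149 + 167/18
= 298 + 9.28
= 307.28 mOsm/kg

307.3 mOsm/kg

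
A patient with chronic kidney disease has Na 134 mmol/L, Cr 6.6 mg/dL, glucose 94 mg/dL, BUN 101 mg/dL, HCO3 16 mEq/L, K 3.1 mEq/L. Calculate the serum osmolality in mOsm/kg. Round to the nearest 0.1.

Calculated osmolality = 2·Na + glucose/18 + BUN/2.8
= 2·134 + 94/18 + 101/2.8
= 268 + 5.22 + 36.07
= 309.29 mOsm/kg

309.3 mOsm/kg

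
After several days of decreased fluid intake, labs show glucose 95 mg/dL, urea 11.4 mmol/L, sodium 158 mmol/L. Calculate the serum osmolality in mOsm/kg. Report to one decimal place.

332.7 mOsm/kg

Calculated osmolality = 2·Na + glucose/18 + urea
= 2·158 + 95/18 + 11.4
= 316 + 5.28 + 11.40
= 332.68 mOsm/kg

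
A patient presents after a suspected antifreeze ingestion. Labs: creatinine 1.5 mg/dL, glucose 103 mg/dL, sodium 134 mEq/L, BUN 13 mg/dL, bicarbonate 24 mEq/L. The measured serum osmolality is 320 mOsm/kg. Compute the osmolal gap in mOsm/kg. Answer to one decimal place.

Calculated osmolality = 2·Na + glucose/18 + BUN/2.8
= 2·134 + 103/18 + 13/2.8
= 268 + 5.72 + 4.64
= 278.36 mOsm/kg ≈ 278.4 mOsm/kg
Osmolar gap = measured − calculated = 320 − 278.4 = 41.6 mOsm/kg

41.6 mOsm/kg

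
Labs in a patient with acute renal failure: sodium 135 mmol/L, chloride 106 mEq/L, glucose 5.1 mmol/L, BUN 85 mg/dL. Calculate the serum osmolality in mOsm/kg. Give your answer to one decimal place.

305.5 mOsm/kg

Calculated osmolality = 2·Na + glucose + BUN/2.8
= 2·135 + 5.1 + 85/2.8
= 270 + 5.10 + 30.36
= 305.46 mOsm/kg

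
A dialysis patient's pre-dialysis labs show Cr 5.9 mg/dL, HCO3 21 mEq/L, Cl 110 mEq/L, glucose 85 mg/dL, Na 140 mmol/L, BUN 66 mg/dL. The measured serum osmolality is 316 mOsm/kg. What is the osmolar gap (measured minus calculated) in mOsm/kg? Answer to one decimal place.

Calculated osmolality = 2·Na + glucose/18 + BUN/2.8
= 2·140 + 85/18 + 66/2.8
= 280 + 4.72 + 23.57
= 308.29 mOsm/kg ≈ 308.3 mOsm/kg
Osmolar gap = measured − calculated = 316 − 308.3 = 7.7 mOsm/kg

7.7 mOsm/kg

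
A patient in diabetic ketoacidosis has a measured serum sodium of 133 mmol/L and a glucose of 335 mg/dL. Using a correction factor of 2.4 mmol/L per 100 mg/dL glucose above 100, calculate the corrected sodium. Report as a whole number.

139 mmol/L

Corrected Na = measured Na + 2.4 · (glucose − 100)/100
= 133 + 2.4 · (335 − 100)/100
= 133 + 5.6
= 138.6 mmol/L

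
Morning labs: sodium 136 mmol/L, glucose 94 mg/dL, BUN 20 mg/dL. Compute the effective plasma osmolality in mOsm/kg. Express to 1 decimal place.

Effective osmolality excludes urea (freely permeant across cell membranes):
2·Na + glucose/18
= 2·136 + 94/18
= 272 + 5.22
= 277.22 mOsm/kg

277.2 mOsm/kg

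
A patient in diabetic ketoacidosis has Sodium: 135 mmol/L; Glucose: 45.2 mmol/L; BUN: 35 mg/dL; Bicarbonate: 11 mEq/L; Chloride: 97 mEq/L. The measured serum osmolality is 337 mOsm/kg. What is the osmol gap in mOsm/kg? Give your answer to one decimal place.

9.3 mOsm/kg

Calculated osmolality = 2·Na + glucose + BUN/2.8
= 2·135 + 45.2 + 35/2.8
= 270 + 45.20 + 12.50
= 327.7 mOsm/kg ≈ 327.7 mOsm/kg
Osmolar gap = measured − calculated = 337 − 327.7 = 9.3 mOsm/kg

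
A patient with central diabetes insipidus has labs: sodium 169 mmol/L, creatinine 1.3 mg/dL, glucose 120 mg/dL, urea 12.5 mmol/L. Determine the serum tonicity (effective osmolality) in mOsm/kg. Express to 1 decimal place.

344.7 mOsm/kg

Effective osmolality excludes urea (freely permeant across cell membranes):
2·Na + glucose/18
= 2·169 + 120/18
= 338 + 6.67
= 344.67 mOsm/kg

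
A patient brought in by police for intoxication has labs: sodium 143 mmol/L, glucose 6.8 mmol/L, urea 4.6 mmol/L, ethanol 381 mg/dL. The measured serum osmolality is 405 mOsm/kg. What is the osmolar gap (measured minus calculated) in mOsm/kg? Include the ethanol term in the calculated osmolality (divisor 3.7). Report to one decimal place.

4.6 mOsm/kg

Calculated osmolality = 2·Na + glucose + urea + ethanol/3.7
= 2·143 + 6.8 + 4.6 + 381/3.7
= 286 + 6.80 + 4.60 + 102.97
= 400.37 mOsm/kg ≈ 400.4 mOsm/kg
Osmolar gap = measured − calculated = 405 − 400.4 = 4.6 mOsm/kg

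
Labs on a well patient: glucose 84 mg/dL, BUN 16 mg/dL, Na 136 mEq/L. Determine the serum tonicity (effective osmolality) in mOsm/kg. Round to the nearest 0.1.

Effective osmolality excludes urea (freely permeant across cell membranes):
2·Na + glucose/18
= 2·136 + 84/18
= 272 + 4.67
= 276.67 mOsm/kg

276.7 mOsm/kg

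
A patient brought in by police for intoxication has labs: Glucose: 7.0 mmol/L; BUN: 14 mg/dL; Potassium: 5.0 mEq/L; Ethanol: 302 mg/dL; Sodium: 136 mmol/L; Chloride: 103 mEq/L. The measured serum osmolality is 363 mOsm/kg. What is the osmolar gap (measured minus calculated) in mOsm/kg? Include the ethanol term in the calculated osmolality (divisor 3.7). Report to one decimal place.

-2.6 mOsm/kg

Calculated osmolality = 2·Na + glucose + BUN/2.8 + ethanol/3.7
= 2·136 + 7 + 14/2.8 + 302/3.7
= 272 + 7 + 5 + 81.62
= 365.62 mOsm/kg ≈ 365.6 mOsm/kg
Osmolar gap = measured − calculated = 363 − 365.6 = -2.6 mOsm/kg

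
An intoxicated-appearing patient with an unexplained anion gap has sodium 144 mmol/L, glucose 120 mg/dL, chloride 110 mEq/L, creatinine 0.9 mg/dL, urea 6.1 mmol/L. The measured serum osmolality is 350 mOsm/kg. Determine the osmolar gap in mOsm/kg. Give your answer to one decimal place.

49.2 mOsm/kg

Calculated osmolality = 2·Na + glucose/18 + urea
= 2·144 + 120/18 + 6.1
= 288 + 6.67 + 6.10
= 300.77 mOsm/kg ≈ 300.8 mOsm/kg
Osmolar gap = measured − calculated = 350 − 300.8 = 49.2 mOsm/kg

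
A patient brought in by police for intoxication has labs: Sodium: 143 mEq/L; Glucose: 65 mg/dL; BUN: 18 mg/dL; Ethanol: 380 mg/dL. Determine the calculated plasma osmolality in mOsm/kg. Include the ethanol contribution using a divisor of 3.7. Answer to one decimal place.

Calculated osmolality = 2·Na + glucose/18 + BUN/2.8 + ethanol/3.7
= 2·143 + 65/18 + 18/2.8 + 380/3.7
= 286 + 3.61 + 6.43 + 102.70
= 398.74 mOsm/kg

398.7 mOsm/kg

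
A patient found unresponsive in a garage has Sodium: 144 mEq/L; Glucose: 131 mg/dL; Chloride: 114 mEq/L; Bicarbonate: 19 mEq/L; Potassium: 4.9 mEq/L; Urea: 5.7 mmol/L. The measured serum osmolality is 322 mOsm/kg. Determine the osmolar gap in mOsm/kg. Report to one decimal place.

Calculated osmolality = 2·Na + glucose/18 + urea
= 2·144 + 131/18 + 5.7
= 288 + 7.28 + 5.70
= 300.98 mOsm/kg ≈ 301.0 mOsm/kg
Osmolar gap = measured − calculated = 322 − 301.0 = 21.0 mOsm/kg

21.0 mOsm/kg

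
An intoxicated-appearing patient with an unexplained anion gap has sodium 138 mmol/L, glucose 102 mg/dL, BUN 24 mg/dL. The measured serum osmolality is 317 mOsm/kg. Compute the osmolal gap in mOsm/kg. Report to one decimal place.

26.8 mOsm/kg

Calculated osmolality = 2·Na + glucose/18 + BUN/2.8
= 2·138 + 102/18 + 24/2.8
= 276 + 5.67 + 8.57
= 290.24 mOsm/kg ≈ 290.2 mOsm/kg
Osmolar gap = measured − calculated = 317 − 290.2 = 26.8 mOsm/kg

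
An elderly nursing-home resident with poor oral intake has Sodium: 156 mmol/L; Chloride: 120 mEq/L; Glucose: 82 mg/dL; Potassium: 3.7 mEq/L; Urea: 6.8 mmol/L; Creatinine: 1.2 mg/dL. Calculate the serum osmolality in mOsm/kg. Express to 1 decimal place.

Calculated osmolality = 2·Na + glucose/18 + urea
= 2·156 + 82/18 + 6.8
= 312 + 4.56 + 6.80
= 323.36 mOsm/kg

323.4 mOsm/kg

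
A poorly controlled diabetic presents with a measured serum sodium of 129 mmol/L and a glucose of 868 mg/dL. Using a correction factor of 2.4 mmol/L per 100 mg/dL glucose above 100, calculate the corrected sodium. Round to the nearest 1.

147 mmol/L

Corrected Na = measured Na + 2.4 · (glucose − 100)/100
= 129 + 2.4 · (868 − 100)/100
= 129 + 18.4
= 147.4 mmol/L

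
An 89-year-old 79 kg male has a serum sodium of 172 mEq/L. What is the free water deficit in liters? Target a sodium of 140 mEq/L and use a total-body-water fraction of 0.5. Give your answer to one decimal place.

TBW = 0.5 · 79 = 39.5 L
Free water deficit = TBW · (Na/140 − 1)
= 39.5 · (172/140 − 1)
= 39.5 · 0.2286
= 9.03 L

9.0 L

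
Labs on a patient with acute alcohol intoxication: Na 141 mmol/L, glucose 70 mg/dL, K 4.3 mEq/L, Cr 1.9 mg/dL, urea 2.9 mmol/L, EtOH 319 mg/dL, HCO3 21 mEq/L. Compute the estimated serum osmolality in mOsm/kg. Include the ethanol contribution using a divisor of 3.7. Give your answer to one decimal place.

375.0 mOsm/kg

Calculated osmolality = 2·Na + glucose/18 + urea + ethanol/3.7
= 2·141 + 70/18 + 2.9 + 319/3.7
= 282 + 3.89 + 2.90 + 86.22
= 375.01 mOsm/kg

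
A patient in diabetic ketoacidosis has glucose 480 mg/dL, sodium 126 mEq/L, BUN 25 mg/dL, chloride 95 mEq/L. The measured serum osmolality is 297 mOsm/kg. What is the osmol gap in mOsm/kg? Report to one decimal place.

9.4 mOsm/kg

Calculated osmolality = 2·Na + glucose/18 + BUN/2.8
= 2·126 + 480/18 + 25/2.8
= 252 + 26.67 + 8.93
= 287.6 mOsm/kg ≈ 287.6 mOsm/kg
Osmolar gap = measured − calculated = 297 − 287.6 = 9.4 mOsm/kg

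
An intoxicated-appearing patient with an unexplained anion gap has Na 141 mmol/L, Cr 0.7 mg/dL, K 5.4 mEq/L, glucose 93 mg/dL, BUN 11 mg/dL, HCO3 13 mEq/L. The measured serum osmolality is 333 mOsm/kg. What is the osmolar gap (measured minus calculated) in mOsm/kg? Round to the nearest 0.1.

41.9 mOsm/kg

Calculated osmolality = 2·Na + glucose/18 + BUN/2.8
= 2·141 + 93/18 + 11/2.8
= 282 + 5.17 + 3.93
= 291.1 mOsm/kg ≈ 291.1 mOsm/kg
Osmolar gap = measured − calculated = 333 − 291.1 = 41.9 mOsm/kg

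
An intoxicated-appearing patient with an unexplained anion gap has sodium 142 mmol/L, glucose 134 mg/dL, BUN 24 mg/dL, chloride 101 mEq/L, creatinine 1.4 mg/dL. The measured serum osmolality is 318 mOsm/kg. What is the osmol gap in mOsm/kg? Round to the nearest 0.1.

Calculated osmolality = 2·Na + glucose/18 + BUN/2.8
= 2·142 + 134/18 + 24/2.8
= 284 + 7.44 + 8.57
= 300.01 mOsm/kg ≈ 300.0 mOsm/kg
Osmolar gap = measured − calculated = 318 − 300.0 = 18.0 mOsm/kg

18.0 mOsm/kg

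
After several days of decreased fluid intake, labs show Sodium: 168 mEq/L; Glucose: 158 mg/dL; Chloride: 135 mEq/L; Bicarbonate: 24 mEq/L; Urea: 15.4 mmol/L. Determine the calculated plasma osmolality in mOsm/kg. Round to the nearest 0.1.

360.2 mOsm/kg

Calculated osmolality = 2·Na + glucose/18 + urea
= 2·168 + 158/18 + 15.4
= 336 + 8.78 + 15.40
= 360.18 mOsm/kg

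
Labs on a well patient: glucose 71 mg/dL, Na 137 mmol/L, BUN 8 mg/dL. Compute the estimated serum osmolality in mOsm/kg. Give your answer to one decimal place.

Calculated osmolality = 2·Na + glucose/18 + BUN/2.8
= 2·137 + 71/18 + 8/2.8
= 274 + 3.94 + 2.86
= 280.8 mOsm/kg

280.8 mOsm/kg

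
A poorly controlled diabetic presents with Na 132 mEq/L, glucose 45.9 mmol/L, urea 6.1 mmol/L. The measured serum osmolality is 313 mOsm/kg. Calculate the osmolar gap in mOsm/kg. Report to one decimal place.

-3.0 mOsm/kg

Calculated osmolality = 2·Na + glucose + urea
= 2·132 + 45.9 + 6.1
= 264 + 45.90 + 6.10
= 316 mOsm/kg ≈ 316.0 mOsm/kg
Osmolar gap = measured − calculated = 313 − 316.0 = -3.0 mOsm/kg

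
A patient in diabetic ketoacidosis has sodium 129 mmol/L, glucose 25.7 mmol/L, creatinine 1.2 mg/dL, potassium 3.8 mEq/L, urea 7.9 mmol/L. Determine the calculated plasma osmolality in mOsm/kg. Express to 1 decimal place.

Calculated osmolality = 2·Na + glucose + urea
= 2·129 + 25.7 + 7.9
= 258 + 25.70 + 7.90
= 291.6 mOsm/kg

291.6 mOsm/kg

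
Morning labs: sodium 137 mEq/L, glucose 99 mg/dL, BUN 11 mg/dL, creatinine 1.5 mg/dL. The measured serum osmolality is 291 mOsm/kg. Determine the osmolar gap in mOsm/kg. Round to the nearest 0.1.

Calculated osmolality = 2·Na + glucose/18 + BUN/2.8
= 2·137 + 99/18 + 11/2.8
= 274 + 5.50 + 3.93
= 283.43 mOsm/kg ≈ 283.4 mOsm/kg
Osmolar gap = measured − calculated = 291 − 283.4 = 7.6 mOsm/kg

7.6 mOsm/kg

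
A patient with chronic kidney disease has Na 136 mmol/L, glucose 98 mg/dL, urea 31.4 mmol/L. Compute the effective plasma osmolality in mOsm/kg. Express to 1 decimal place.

Effective osmolality excludes urea (freely permeant across cell membranes):
2·Na + glucose/18
= 2·136 + 98/18
= 272 + 5.44
= 277.44 mOsm/kg

277.4 mOsm/kg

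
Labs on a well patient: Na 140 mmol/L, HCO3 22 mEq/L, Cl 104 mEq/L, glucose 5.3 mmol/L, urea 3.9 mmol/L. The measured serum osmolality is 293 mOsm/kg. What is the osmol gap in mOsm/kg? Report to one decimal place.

3.8 mOsm/kg

Calculated osmolality = 2·Na + glucose + urea
= 2·140 + 5.3 + 3.9
= 280 + 5.30 + 3.90
= 289.2 mOsm/kg ≈ 289.2 mOsm/kg
Osmolar gap = measured − calculated = 293 − 289.2 = 3.8 mOsm/kg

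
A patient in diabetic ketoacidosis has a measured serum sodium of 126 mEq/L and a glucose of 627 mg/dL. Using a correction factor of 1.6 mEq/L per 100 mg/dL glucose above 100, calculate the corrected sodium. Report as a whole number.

Corrected Na = measured Na + 1.6 · (glucose − 100)/100
= 126 + 1.6 · (627 − 100)/100
= 126 + 8.4
= 134.4 mEq/L

134 mEq/L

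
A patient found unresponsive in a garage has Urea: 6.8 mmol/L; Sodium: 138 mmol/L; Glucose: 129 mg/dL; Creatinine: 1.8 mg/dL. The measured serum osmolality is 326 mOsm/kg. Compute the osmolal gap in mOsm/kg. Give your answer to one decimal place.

36.0 mOsm/kg

Calculated osmolality = 2·Na + glucose/18 + urea
= 2·138 + 129/18 + 6.8
= 276 + 7.17 + 6.80
= 289.97 mOsm/kg ≈ 290.0 mOsm/kg
Osmolar gap = measured − calculated = 326 − 290.0 = 36.0 mOsm/kg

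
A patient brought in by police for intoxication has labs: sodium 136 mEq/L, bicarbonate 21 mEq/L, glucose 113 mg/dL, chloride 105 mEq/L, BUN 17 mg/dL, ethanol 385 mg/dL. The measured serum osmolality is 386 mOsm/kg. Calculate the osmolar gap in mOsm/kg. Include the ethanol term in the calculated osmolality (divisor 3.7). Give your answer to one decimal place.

-2.4 mOsm/kg

Calculated osmolality = 2·Na + glucose/18 + BUN/2.8 + ethanol/3.7
= 2·136 + 113/18 + 17/2.8 + 385/3.7
= 272 + 6.28 + 6.07 + 104.05
= 388.4 mOsm/kg ≈ 388.4 mOsm/kg
Osmolar gap = measured − calculated = 386 − 388.4 = -2.4 mOsm/kg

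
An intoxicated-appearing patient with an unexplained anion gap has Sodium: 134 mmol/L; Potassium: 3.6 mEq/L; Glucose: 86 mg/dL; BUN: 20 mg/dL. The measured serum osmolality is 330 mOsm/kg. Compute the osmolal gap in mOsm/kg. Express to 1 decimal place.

Calculated osmolality = 2·Na + glucose/18 + BUN/2.8
= 2·134 + 86/18 + 20/2.8
= 268 + 4.78 + 7.14
= 279.92 mOsm/kg ≈ 279.9 mOsm/kg
Osmolar gap = measured − calculated = 330 − 279.9 = 50.1 mOsm/kg

50.1 mOsm/kg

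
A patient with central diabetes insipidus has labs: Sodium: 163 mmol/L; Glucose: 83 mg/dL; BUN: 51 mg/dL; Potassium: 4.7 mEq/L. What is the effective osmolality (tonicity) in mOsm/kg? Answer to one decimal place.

Effective osmolality excludes urea (freely permeant across cell membranes):
2·Na + glucose/18
= 2·163 + 83/18
= 326 + 4.61
= 330.61 mOsm/kg

330.6 mOsm/kg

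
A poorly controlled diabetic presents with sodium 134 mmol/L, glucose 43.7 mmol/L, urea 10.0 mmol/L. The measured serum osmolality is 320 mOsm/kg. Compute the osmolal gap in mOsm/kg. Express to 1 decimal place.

-1.7 mOsm/kg

Calculated osmolality = 2·Na + glucose + urea
= 2·134 + 43.7 + 10
= 268 + 43.70 + 10
= 321.7 mOsm/kg ≈ 321.7 mOsm/kg
Osmolar gap = measured − calculated = 320 − 321.7 = -1.7 mOsm/kg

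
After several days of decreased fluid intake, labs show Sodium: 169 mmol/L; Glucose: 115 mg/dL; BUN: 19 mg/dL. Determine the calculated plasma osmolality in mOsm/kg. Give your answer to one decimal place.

Calculated osmolality = 2·Na + glucose/18 + BUN/2.8
= 2·169 + 115/18 + 19/2.8
= 338 + 6.39 + 6.79
= 351.18 mOsm/kg

351.2 mOsm/kg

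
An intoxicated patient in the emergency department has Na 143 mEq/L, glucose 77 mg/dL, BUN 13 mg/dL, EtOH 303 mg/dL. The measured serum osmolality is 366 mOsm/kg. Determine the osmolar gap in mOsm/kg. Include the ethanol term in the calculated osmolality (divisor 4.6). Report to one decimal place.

Calculated osmolality = 2·Na + glucose/18 + BUN/2.8 + ethanol/4.6
= 2·143 + 77/18 + 13/2.8 + 303/4.6
= 286 + 4.28 + 4.64 + 65.87
= 360.79 mOsm/kg ≈ 360.8 mOsm/kg
Osmolar gap = measured − calculated = 366 − 360.8 = 5.2 mOsm/kg

5.2 mOsm/kg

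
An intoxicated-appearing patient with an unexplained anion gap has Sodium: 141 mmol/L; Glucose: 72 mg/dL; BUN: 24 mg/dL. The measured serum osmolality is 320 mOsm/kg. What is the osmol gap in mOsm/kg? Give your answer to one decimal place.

25.4 mOsm/kg

Calculated osmolality = 2·Na + glucose/18 + BUN/2.8
= 2·141 + 72/18 + 24/2.8
= 282 + 4 + 8.57
= 294.57 mOsm/kg ≈ 294.6 mOsm/kg
Osmolar gap = measured − calculated = 320 − 294.6 = 25.4 mOsm/kg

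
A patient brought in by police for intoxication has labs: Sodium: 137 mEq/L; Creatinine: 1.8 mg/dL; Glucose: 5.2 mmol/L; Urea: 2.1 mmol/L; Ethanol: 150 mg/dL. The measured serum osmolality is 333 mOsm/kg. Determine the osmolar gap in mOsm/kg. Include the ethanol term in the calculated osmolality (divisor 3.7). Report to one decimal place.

Calculated osmolality = 2·Na + glucose + urea + ethanol/3.7
= 2·137 + 5.2 + 2.1 + 150/3.7
= 274 + 5.20 + 2.10 + 40.54
= 321.84 mOsm/kg ≈ 321.8 mOsm/kg
Osmolar gap = measured − calculated = 333 − 321.8 = 11.2 mOsm/kg

11.2 mOsm/kg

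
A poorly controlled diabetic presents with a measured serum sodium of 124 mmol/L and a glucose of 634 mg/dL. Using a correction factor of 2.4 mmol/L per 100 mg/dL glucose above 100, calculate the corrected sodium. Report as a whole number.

Corrected Na = measured Na + 2.4 · (glucose − 100)/100
= 124 + 2.4 · (634 − 100)/100
= 124 + 12.8
= 136.8 mmol/L

137 mmol/L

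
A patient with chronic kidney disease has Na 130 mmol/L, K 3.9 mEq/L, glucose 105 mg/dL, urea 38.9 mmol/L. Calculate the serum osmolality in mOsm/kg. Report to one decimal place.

304.7 mOsm/kg

Calculated osmolality = 2·Na + glucose/18 + urea
= 2·130 + 105/18 + 38.9
= 260 + 5.83 + 38.90
= 304.73 mOsm/kg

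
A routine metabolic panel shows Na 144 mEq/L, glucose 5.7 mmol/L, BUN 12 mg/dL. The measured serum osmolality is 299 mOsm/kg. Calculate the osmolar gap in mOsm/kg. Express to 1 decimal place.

1.0 mOsm/kg

Calculated osmolality = 2·Na + glucose + BUN/2.8
= 2·144 + 5.7 + 12/2.8
= 288 + 5.70 + 4.29
= 297.99 mOsm/kg ≈ 298.0 mOsm/kg
Osmolar gap = measured − calculated = 299 − 298.0 = 1.0 mOsm/kg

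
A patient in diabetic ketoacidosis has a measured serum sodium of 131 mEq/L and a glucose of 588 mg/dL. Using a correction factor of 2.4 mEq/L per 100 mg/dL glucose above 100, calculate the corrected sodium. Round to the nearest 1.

Corrected Na = measured Na + 2.4 · (glucose − 100)/100
= 131 + 2.4 · (588 − 100)/100
= 131 + 11.7
= 142.7 mEq/L

143 mEq/L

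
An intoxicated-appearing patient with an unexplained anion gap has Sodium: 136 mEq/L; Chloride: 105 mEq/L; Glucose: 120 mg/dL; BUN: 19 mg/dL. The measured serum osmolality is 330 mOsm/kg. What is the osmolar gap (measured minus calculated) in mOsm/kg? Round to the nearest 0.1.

44.5 mOsm/kg

Calculated osmolality = 2·Na + glucose/18 + BUN/2.8
= 2·136 + 120/18 + 19/2.8
= 272 + 6.67 + 6.79
= 285.46 mOsm/kg ≈ 285.5 mOsm/kg
Osmolar gap = measured − calculated = 330 − 285.5 = 44.5 mOsm/kg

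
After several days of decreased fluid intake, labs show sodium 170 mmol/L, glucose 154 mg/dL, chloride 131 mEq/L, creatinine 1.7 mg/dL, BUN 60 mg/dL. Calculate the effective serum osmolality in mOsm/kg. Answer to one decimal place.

Effective osmolality excludes urea (freely permeant across cell membranes):
2·Na + glucose/18
= 2·170 + 154/18
= 340 + 8.56
= 348.56 mOsm/kg

348.6 mOsm/kg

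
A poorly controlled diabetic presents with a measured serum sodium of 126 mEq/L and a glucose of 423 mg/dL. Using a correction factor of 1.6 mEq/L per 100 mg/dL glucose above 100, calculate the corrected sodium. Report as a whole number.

Corrected Na = measured Na + 1.6 · (glucose − 100)/100
= 126 + 1.6 · (423 − 100)/100
= 126 + 5.2
= 131.2 mEq/L

131 mEq/L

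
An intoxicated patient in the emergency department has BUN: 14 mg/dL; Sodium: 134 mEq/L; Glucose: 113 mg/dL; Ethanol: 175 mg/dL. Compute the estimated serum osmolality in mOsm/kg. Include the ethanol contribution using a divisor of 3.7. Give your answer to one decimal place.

Calculated osmolality = 2·Na + glucose/18 + BUN/2.8 + ethanol/3.7
= 2·134 + 113/18 + 14/2.8 + 175/3.7
= 268 + 6.28 + 5 + 47.30
= 326.58 mOsm/kg

326.6 mOsm/kg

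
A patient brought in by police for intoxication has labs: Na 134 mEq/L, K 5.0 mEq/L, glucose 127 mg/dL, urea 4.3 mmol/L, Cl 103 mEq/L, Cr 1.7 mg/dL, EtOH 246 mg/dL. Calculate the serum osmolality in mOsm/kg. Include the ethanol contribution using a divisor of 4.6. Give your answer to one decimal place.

332.8 mOsm/kg

Calculated osmolality = 2·Na + glucose/18 + urea + ethanol/4.6
= 2·134 + 127/18 + 4.3 + 246/4.6
= 268 + 7.06 + 4.30 + 53.48
= 332.84 mOsm/kg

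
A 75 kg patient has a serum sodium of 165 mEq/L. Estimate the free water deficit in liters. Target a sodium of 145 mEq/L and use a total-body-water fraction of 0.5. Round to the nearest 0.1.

TBW = 0.5 · 75 = 37.5 L
Free water deficit = TBW · (Na/145 − 1)
= 37.5 · (165/145 − 1)
= 37.5 · 0.1379
= 5.17 L

5.2 L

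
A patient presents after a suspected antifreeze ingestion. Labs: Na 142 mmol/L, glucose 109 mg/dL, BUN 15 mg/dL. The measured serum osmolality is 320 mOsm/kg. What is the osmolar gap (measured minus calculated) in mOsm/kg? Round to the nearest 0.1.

Calculated osmolality = 2·Na + glucose/18 + BUN/2.8
= 2·142 + 109/18 + 15/2.8
= 284 + 6.06 + 5.36
= 295.42 mOsm/kg ≈ 295.4 mOsm/kg
Osmolar gap = measured − calculated = 320 − 295.4 = 24.6 mOsm/kg

24.6 mOsm/kg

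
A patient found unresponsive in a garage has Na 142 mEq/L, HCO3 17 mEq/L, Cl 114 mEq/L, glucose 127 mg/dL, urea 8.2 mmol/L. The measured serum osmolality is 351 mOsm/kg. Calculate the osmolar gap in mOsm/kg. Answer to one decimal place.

51.7 mOsm/kg

Calculated osmolality = 2·Na + glucose/18 + urea
= 2·142 + 127/18 + 8.2
= 284 + 7.06 + 8.20
= 299.26 mOsm/kg ≈ 299.3 mOsm/kg
Osmolar gap = measured − calculated = 351 − 299.3 = 51.7 mOsm/kg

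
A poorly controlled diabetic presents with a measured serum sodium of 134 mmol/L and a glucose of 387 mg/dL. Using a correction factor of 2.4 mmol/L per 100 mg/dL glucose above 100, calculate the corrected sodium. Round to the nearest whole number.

Corrected Na = measured Na + 2.4 · (glucose − 100)/100
= 134 + 2.4 · (387 − 100)/100
= 134 + 6.9
= 140.9 mmol/L

141 mmol/L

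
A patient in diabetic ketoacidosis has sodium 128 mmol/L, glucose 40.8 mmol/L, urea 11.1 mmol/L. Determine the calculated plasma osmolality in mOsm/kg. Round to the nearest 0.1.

307.9 mOsm/kg

Calculated osmolality = 2·Na + glucose + urea
= 2·128 + 40.8 + 11.1
= 256 + 40.80 + 11.10
= 307.9 mOsm/kg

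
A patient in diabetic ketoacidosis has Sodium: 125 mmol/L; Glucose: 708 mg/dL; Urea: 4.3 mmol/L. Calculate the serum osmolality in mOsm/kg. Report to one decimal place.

Calculated osmolality = 2·Na + glucose/18 + urea
= 2·125 + 708/18 + 4.3
= 250 + 39.33 + 4.30
= 293.63 mOsm/kg

293.6 mOsm/kg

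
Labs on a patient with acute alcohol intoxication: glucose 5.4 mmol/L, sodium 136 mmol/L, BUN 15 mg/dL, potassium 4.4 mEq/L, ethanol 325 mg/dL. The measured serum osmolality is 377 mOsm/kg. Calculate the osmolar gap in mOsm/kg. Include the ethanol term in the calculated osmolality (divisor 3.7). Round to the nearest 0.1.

6.4 mOsm/kg

Calculated osmolality = 2·Na + glucose + BUN/2.8 + ethanol/3.7
= 2·136 + 5.4 + 15/2.8 + 325/3.7
= 272 + 5.40 + 5.36 + 87.84
= 370.6 mOsm/kg ≈ 370.6 mOsm/kg
Osmolar gap = measured − calculated = 377 − 370.6 = 6.4 mOsm/kg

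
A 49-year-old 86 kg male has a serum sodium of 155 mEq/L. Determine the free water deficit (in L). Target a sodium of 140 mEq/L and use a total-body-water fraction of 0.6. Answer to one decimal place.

TBW = 0.6 · 86 = 51.6 L
Free water deficit = TBW · (Na/140 − 1)
= 51.6 · (155/140 − 1)
= 51.6 · 0.1071
= 5.53 L

5.5 L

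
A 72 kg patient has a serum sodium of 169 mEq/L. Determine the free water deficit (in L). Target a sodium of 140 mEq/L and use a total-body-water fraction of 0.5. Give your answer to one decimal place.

7.5 L

TBW = 0.5 · 72 = 36 L
Free water deficit = TBW · (Na/140 − 1)
= 36 · (169/140 − 1)
= 36 · 0.2071
= 7.46 L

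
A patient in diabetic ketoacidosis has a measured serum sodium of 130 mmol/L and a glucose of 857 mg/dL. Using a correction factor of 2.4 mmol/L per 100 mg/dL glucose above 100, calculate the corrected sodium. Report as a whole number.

148 mmol/L

Corrected Na = measured Na + 2.4 · (glucose − 100)/100
= 130 + 2.4 · (857 − 100)/100
= 130 + 18.2
= 148.2 mmol/L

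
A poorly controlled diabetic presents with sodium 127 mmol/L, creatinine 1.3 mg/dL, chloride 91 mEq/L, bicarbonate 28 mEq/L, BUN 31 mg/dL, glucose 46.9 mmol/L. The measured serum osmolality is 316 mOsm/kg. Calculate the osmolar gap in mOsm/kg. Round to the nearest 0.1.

Calculated osmolality = 2·Na + glucose + BUN/2.8
= 2·127 + 46.9 + 31/2.8
= 254 + 46.90 + 11.07
= 311.97 mOsm/kg ≈ 312.0 mOsm/kg
Osmolar gap = measured − calculated = 316 − 312.0 = 4.0 mOsm/kg

4.0 mOsm/kg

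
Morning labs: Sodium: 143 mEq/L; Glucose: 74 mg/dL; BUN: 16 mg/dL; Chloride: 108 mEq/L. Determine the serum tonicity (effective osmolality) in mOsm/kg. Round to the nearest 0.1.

Effective osmolality excludes urea (freely permeant across cell membranes):
2·Na + glucose/18
= 2·143 + 74/18
= 286 + 4.11
= 290.11 mOsm/kg

290.1 mOsm/kg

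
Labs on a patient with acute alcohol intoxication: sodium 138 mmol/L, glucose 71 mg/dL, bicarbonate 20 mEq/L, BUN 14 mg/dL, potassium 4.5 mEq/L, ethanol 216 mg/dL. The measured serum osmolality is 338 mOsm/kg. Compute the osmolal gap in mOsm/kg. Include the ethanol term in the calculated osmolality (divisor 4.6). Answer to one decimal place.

Calculated osmolality = 2·Na + glucose/18 + BUN/2.8 + ethanol/4.6
= 2·138 + 71/18 + 14/2.8 + 216/4.6
= 276 + 3.94 + 5 + 46.96
= 331.9 mOsm/kg ≈ 331.9 mOsm/kg
Osmolar gap = measured − calculated = 338 − 331.9 = 6.1 mOsm/kg

6.1 mOsm/kg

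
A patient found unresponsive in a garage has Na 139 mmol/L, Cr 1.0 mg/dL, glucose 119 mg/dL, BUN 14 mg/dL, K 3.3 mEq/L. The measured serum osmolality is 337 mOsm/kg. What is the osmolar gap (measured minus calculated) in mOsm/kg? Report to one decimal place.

47.4 mOsm/kg

Calculated osmolality = 2·Na + glucose/18 + BUN/2.8
= 2·139 + 119/18 + 14/2.8
= 278 + 6.61 + 5
= 289.61 mOsm/kg ≈ 289.6 mOsm/kg
Osmolar gap = measured − calculated = 337 − 289.6 = 47.4 mOsm/kg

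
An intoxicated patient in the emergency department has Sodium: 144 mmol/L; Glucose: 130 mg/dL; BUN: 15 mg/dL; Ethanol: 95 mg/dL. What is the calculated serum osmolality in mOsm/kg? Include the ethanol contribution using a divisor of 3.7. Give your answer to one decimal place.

326.3 mOsm/kg

Calculated osmolality = 2·Na + glucose/18 + BUN/2.8 + ethanol/3.7
= 2·144 + 130/18 + 15/2.8 + 95/3.7
= 288 + 7.22 + 5.36 + 25.68
= 326.26 mOsm/kg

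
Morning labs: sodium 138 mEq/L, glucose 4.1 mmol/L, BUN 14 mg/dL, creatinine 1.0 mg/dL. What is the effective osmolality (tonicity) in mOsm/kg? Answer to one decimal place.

Effective osmolality excludes urea (freely permeant across cell membranes):
2·Na + glucose
= 2·138 + 4.1
= 276 + 4.1
= 280.1 mOsm/kg

280.1 mOsm/kg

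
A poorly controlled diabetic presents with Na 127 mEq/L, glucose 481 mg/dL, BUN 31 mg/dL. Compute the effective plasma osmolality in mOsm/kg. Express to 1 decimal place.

280.7 mOsm/kg

Effective osmolality excludes urea (freely permeant across cell membranes):
2·Na + glucose/18
= 2·127 + 481/18
= 254 + 26.72
= 280.72 mOsm/kg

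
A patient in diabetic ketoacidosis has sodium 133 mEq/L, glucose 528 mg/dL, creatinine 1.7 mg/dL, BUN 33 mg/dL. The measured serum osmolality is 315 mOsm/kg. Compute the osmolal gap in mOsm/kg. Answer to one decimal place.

Calculated osmolality = 2·Na + glucose/18 + BUN/2.8
= 2·133 + 528/18 + 33/2.8
= 266 + 29.33 + 11.79
= 307.12 mOsm/kg ≈ 307.1 mOsm/kg
Osmolar gap = measured − calculated = 315 − 307.1 = 7.9 mOsm/kg

7.9 mOsm/kg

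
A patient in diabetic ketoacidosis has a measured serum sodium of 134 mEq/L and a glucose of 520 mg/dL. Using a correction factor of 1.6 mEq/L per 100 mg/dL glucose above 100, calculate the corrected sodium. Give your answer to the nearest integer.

141 mEq/L

Corrected Na = measured Na + 1.6 · (glucose − 100)/100
= 134 + 1.6 · (520 − 100)/100
= 134 + 6.7
= 140.7 mEq/L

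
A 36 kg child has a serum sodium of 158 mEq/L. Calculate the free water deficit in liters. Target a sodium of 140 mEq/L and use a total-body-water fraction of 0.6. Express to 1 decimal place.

2.8 L

TBW = 0.6 · 36 = 21.6 L
Free water deficit = TBW · (Na/140 − 1)
= 21.6 · (158/140 − 1)
= 21.6 · 0.1286
= 2.78 L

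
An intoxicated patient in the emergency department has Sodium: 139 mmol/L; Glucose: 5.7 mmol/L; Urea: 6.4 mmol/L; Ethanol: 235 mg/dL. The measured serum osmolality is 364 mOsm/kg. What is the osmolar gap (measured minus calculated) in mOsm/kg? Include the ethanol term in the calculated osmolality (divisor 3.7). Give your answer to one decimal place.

Calculated osmolality = 2·Na + glucose + urea + ethanol/3.7
= 2·139 + 5.7 + 6.4 + 235/3.7
= 278 + 5.70 + 6.40 + 63.51
= 353.61 mOsm/kg ≈ 353.6 mOsm/kg
Osmolar gap = measured − calculated = 364 − 353.6 = 10.4 mOsm/kg

10.4 mOsm/kg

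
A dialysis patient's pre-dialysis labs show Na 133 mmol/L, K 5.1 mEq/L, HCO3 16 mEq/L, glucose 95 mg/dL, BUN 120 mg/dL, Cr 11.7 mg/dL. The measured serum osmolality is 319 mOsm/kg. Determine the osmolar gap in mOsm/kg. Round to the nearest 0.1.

4.9 mOsm/kg

Calculated osmolality = 2·Na + glucose/18 + BUN/2.8
= 2·133 + 95/18 + 120/2.8
= 266 + 5.28 + 42.86
= 314.14 mOsm/kg ≈ 314.1 mOsm/kg
Osmolar gap = measured − calculated = 319 − 314.1 = 4.9 mOsm/kg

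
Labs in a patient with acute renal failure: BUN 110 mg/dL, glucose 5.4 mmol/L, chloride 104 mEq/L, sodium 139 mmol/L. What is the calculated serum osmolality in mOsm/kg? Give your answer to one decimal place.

322.7 mOsm/kg

Calculated osmolality = 2·Na + glucose + BUN/2.8
= 2·139 + 5.4 + 110/2.8
= 278 + 5.40 + 39.29
= 322.69 mOsm/kg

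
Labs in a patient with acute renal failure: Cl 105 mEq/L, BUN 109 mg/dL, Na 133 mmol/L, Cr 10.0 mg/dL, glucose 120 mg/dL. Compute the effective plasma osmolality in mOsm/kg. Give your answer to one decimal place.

272.7 mOsm/kg

Effective osmolality excludes urea (freely permeant across cell membranes):
2·Na + glucose/18
= 2·133 + 120/18
= 266 + 6.67
= 272.67 mOsm/kg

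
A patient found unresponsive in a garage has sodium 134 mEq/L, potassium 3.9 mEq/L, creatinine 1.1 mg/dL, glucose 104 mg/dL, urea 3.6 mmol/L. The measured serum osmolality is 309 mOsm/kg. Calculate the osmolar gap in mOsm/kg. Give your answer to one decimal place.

Calculated osmolality = 2·Na + glucose/18 + urea
= 2·134 + 104/18 + 3.6
= 268 + 5.78 + 3.60
= 277.38 mOsm/kg ≈ 277.4 mOsm/kg
Osmolar gap = measured − calculated = 309 − 277.4 = 31.6 mOsm/kg

31.6 mOsm/kg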